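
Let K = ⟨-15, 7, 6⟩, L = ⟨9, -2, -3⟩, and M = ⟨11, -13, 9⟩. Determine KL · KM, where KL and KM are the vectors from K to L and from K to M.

777

KL = L − K = (24, -9, -9)
KM = M − K = (26, -20, 3)
KL · KM = 24·26 + (-9)·(-20) + (-9)·3 = 624 + 180 - 27 = 777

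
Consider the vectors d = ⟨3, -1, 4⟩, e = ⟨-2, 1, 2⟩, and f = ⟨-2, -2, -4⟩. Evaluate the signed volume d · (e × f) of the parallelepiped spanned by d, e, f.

e × f:
i: 1·(-4) - 2·(-2) = -4 - (-4) = 0
j: 2·(-2) - (-2)·(-4) = -4 - 8 = -12
k: (-2)·(-2) - 1·(-2) = 4 - (-2) = 6
e × f = (0, -12, 6)
d · (e × f) = 3·0 + (-1)·(-12) + 4·6 = 0 + 12 + 24 = 36

36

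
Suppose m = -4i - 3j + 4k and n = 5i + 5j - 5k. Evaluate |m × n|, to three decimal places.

i: (-3)·(-5) - 4·5 = 15 - 20 = -5
j: 4·5 - (-4)·(-5) = 20 - 20 = 0
k: (-4)·5 - (-3)·5 = -20 - (-15) = -5
m × n = (-5, 0, -5)
|m × n| = √((-5)² + 0² + (-5)²) = √50 ≈ 7.0711

7.071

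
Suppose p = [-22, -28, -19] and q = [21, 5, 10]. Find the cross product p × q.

(-185, -179, 478)

i: (-28)·10 - (-19)·5 = -280 - (-95) = -185
j: (-19)·21 - (-22)·10 = -399 - (-220) = -179
k: (-22)·5 - (-28)·21 = -110 - (-588) = 478
p × q = (-185, -179, 478)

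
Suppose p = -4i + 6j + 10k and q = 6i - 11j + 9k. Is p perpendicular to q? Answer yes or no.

yes

p · q = (-4)·6 + 6·(-11) + 10·9 = -24 - 66 + 90 = 0
Zero, so the vectors are orthogonal.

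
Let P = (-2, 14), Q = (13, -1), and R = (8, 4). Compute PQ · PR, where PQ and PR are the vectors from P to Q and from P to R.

300

PQ = Q − P = (15, -15)
PR = R − P = (10, -10)
PQ · PR = 15·10 + (-15)·(-10) = 150 + 150 = 300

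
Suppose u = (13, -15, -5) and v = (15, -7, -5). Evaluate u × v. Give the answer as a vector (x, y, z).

(40, -10, 134)

i: (-15)·(-5) - (-5)·(-7) = 75 - 35 = 40
j: (-5)·15 - 13·(-5) = -75 - (-65) = -10
k: 13·(-7) - (-15)·15 = -91 - (-225) = 134
u × v = (40, -10, 134)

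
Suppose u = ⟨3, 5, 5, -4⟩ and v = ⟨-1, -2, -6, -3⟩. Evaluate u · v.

-31

u · v = 3·(-1) + 5·(-2) + 5·(-6) + (-4)·(-3) = -3 - 10 - 30 + 12 = -31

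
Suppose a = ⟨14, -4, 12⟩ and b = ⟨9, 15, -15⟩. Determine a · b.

-114

a · b = 14·9 + (-4)·15 + 12·(-15) = 126 - 60 - 180 = -114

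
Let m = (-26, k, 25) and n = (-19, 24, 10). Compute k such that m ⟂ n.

m · n = (-26)·(-19) + k·24 + 25·10 = 744 + 24k
Set equal to 0: 24k = -744, so k = -31.

-31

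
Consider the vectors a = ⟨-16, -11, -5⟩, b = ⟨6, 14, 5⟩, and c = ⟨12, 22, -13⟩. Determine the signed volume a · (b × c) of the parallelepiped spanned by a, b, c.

b × c:
i: 14·(-13) - 5·22 = -182 - 110 = -292
j: 5·12 - 6·(-13) = 60 - (-78) = 138
k: 6·22 - 14·12 = 132 - 168 = -36
b × c = (-292, 138, -36)
a · (b × c) = (-16)·(-292) + (-11)·138 + (-5)·(-36) = 4672 - 1518 + 180 = 3334

3334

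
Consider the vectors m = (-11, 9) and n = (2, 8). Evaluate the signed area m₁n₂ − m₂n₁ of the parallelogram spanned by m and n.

-106

(-11)·8 - 9·2 = -88 - 18 = -106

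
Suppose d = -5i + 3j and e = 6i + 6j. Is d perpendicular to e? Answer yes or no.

d · e = (-5)·6 + 3·6 = -30 + 18 = -12
Nonzero, so the vectors are not orthogonal.

no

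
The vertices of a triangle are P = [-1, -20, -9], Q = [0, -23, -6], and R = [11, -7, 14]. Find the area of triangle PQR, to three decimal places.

59.653

PQ = (1, -3, 3),  PR = (12, 13, 23)
i: (-3)·23 - 3·13 = -69 - 39 = -108
j: 3·12 - 1·23 = 36 - 23 = 13
k: 1·13 - (-3)·12 = 13 - (-36) = 49
PQ × PR = (-108, 13, 49)
|PQ × PR| = √14234 ≈ 119.3063
area = ½ · 119.3063 ≈ 59.653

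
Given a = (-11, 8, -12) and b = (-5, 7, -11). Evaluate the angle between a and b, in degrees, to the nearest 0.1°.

a · b = (-11)·(-5) + 8·7 + (-12)·(-11) = 55 + 56 + 132 = 243
|a|² = 121 + 64 + 144 = 329,  |a| = √329 ≈ 18.138357
|b|² = 25 + 49 + 121 = 195,  |b| = √195 ≈ 13.964240
cos θ = 243 / (18.138357 · 13.964240) ≈ 0.95938
θ = arccos(0.95938) ≈ 16.4°

16.4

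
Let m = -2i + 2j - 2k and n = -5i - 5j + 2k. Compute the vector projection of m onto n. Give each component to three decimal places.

(0.370, 0.370, -0.148)

m · n = (-2)·(-5) + 2·(-5) + (-2)·2 = 10 - 10 - 4 = -4
|n|² = 25 + 25 + 4 = 54
proj_n m = (-4/54) · (-5, -5, 2) ≈ (0.370, 0.370, -0.148)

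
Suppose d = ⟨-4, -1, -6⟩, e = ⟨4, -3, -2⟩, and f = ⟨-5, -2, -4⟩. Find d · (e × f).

e × f:
i: (-3)·(-4) - (-2)·(-2) = 12 - 4 = 8
j: (-2)·(-5) - 4·(-4) = 10 - (-16) = 26
k: 4·(-2) - (-3)·(-5) = -8 - 15 = -23
e × f = (8, 26, -23)
d · (e × f) = (-4)·8 + (-1)·26 + (-6)·(-23) = -32 - 26 + 138 = 80

80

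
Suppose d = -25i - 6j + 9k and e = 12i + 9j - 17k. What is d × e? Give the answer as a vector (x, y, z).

i: (-6)·(-17) - 9·9 = 102 - 81 = 21
j: 9·12 - (-25)·(-17) = 108 - 425 = -317
k: (-25)·9 - (-6)·12 = -225 - (-72) = -153
d × e = (21, -317, -153)

(21, -317, -153)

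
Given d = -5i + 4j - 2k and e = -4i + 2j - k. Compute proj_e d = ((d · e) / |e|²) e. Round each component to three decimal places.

(-5.714, 2.857, -1.429)

d · e = (-5)·(-4) + 4·2 + (-2)·(-1) = 20 + 8 + 2 = 30
|e|² = 16 + 4 + 1 = 21
proj_e d = (30/21) · (-4, 2, -1) ≈ (-5.714, 2.857, -1.429)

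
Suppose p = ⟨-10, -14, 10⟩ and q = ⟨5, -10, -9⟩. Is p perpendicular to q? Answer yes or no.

p · q = (-10)·5 + (-14)·(-10) + 10·(-9) = -50 + 140 - 90 = 0
Zero, so the vectors are orthogonal.

yes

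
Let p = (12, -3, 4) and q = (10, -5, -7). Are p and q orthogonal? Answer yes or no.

no

p · q = 12·10 + (-3)·(-5) + 4·(-7) = 120 + 15 - 28 = 107
Nonzero, so the vectors are not orthogonal.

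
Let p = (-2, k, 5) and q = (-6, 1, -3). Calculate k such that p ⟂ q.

p · q = (-2)·(-6) + k·1 + 5·(-3) = -3 + 1k
Set equal to 0: 1k = 3, so k = 3.

3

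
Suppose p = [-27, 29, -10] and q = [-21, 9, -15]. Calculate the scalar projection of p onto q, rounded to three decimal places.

35.783

p · q = (-27)·(-21) + 29·9 + (-10)·(-15) = 567 + 261 + 150 = 978
|q| = √(441 + 81 + 225) = √747 ≈ 27.3313
comp_q p = 978 / √747 ≈ 35.783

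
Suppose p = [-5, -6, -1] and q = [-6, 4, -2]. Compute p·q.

8

p · q = (-5)·(-6) + (-6)·4 + (-1)·(-2) = 30 - 24 + 2 = 8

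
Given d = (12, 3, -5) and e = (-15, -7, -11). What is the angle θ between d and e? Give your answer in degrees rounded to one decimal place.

d · e = 12·(-15) + 3·(-7) + (-5)·(-11) = -180 - 21 + 55 = -146
|d|² = 144 + 9 + 25 = 178,  |d| = √178 ≈ 13.341664
|e|² = 225 + 49 + 121 = 395,  |e| = √395 ≈ 19.874607
cos θ = -146 / (13.341664 · 19.874607) ≈ -0.55061
θ = arccos(-0.55061) ≈ 123.4°

123.4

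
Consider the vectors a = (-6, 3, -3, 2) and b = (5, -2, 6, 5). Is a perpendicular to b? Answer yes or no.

a · b = (-6)·5 + 3·(-2) + (-3)·6 + 2·5 = -30 - 6 - 18 + 10 = -44
Nonzero, so the vectors are not orthogonal.

no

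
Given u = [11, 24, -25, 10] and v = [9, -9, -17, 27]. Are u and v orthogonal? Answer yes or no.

no

u · v = 11·9 + 24·(-9) + (-25)·(-17) + 10·27 = 99 - 216 + 425 + 270 = 578
Nonzero, so the vectors are not orthogonal.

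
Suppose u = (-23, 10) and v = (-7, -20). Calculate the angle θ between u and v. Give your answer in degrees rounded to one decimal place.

u · v = (-23)·(-7) + 10·(-20) = 161 - 200 = -39
|u|² = 529 + 100 = 629,  |u| = √629 ≈ 25.079872
|v|² = 49 + 400 = 449,  |v| = √449 ≈ 21.189620
cos θ = -39 / (25.079872 · 21.189620) ≈ -0.07339
θ = arccos(-0.07339) ≈ 94.2°

94.2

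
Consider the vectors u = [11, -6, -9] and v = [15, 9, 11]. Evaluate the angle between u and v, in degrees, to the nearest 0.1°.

87.8

u · v = 11·15 + (-6)·9 + (-9)·11 = 165 - 54 - 99 = 12
|u|² = 121 + 36 + 81 = 238,  |u| = √238 ≈ 15.427249
|v|² = 225 + 81 + 121 = 427,  |v| = √427 ≈ 20.663978
cos θ = 12 / (15.427249 · 20.663978) ≈ 0.03764
θ = arccos(0.03764) ≈ 87.8°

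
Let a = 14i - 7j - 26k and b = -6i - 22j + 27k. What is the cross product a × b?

i: (-7)·27 - (-26)·(-22) = -189 - 572 = -761
j: (-26)·(-6) - 14·27 = 156 - 378 = -222
k: 14·(-22) - (-7)·(-6) = -308 - 42 = -350
a × b = (-761, -222, -350)

(-761, -222, -350)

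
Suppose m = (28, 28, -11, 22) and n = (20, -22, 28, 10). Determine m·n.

-144

m · n = 28·20 + 28·(-22) + (-11)·28 + 22·10 = 560 - 616 - 308 + 220 = -144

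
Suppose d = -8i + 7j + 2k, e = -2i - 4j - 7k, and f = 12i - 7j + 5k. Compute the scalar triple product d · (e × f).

158

e × f:
i: (-4)·5 - (-7)·(-7) = -20 - 49 = -69
j: (-7)·12 - (-2)·5 = -84 - (-10) = -74
k: (-2)·(-7) - (-4)·12 = 14 - (-48) = 62
e × f = (-69, -74, 62)
d · (e × f) = (-8)·(-69) + 7·(-74) + 2·62 = 552 - 518 + 124 = 158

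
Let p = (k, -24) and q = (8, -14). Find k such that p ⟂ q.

-42

p · q = k·8 + (-24)·(-14) = 336 + 8k
Set equal to 0: 8k = -336, so k = -42.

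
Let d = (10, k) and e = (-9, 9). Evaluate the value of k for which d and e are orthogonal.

10

d · e = 10·(-9) + k·9 = -90 + 9k
Set equal to 0: 9k = 90, so k = 10.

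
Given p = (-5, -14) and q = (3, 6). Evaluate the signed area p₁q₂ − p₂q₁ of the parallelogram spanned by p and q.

12

(-5)·6 - (-14)·3 = -30 - (-42) = 12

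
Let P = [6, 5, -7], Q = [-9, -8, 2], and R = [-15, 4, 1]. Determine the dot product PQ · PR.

PQ = Q − P = (-15, -13, 9)
PR = R − P = (-21, -1, 8)
PQ · PR = (-15)·(-21) + (-13)·(-1) + 9·8 = 315 + 13 + 72 = 400

400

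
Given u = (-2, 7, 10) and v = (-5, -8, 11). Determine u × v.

i: 7·11 - 10·(-8) = 77 - (-80) = 157
j: 10·(-5) - (-2)·11 = -50 - (-22) = -28
k: (-2)·(-8) - 7·(-5) = 16 - (-35) = 51
u × v = (157, -28, 51)

(157, -28, 51)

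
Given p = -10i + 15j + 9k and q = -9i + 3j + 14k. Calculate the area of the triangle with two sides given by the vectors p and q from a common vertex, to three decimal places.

i: 15·14 - 9·3 = 210 - 27 = 183
j: 9·(-9) - (-10)·14 = -81 - (-140) = 59
k: (-10)·3 - 15·(-9) = -30 - (-135) = 105
p × q = (183, 59, 105)
|p × q| = √(183² + 59² + 105²) = √47995 ≈ 219.0776
area = ½ · 219.0776 ≈ 109.539

109.539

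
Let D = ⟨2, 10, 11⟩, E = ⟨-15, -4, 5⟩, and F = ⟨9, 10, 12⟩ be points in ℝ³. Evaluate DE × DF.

DE = (-17, -14, -6)
DF = (7, 0, 1)
i: (-14)·1 - (-6)·0 = -14 - 0 = -14
j: (-6)·7 - (-17)·1 = -42 - (-17) = -25
k: (-17)·0 - (-14)·7 = 0 - (-98) = 98
DE × DF = (-14, -25, 98)

(-14, -25, 98)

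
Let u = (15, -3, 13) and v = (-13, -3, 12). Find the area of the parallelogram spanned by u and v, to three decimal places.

358.979

i: (-3)·12 - 13·(-3) = -36 - (-39) = 3
j: 13·(-13) - 15·12 = -169 - 180 = -349
k: 15·(-3) - (-3)·(-13) = -45 - 39 = -84
u × v = (3, -349, -84)
|u × v| = √(3² + (-349)² + (-84)²) = √128866 ≈ 358.9791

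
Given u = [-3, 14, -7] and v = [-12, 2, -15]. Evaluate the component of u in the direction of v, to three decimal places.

u · v = (-3)·(-12) + 14·2 + (-7)·(-15) = 36 + 28 + 105 = 169
|v| = √(144 + 4 + 225) = √373 ≈ 19.3132
comp_v u = 169 / √373 ≈ 8.750

8.750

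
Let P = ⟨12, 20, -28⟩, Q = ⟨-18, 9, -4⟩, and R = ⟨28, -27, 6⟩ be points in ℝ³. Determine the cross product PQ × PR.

PQ = (-30, -11, 24)
PR = (16, -47, 34)
i: (-11)·34 - 24·(-47) = -374 - (-1128) = 754
j: 24·16 - (-30)·34 = 384 - (-1020) = 1404
k: (-30)·(-47) - (-11)·16 = 1410 - (-176) = 1586
PQ × PR = (754, 1404, 1586)

(754, 1404, 1586)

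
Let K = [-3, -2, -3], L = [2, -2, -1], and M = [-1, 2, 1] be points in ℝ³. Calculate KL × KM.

(-8, -16, 20)

KL = (5, 0, 2)
KM = (2, 4, 4)
i: 0·4 - 2·4 = 0 - 8 = -8
j: 2·2 - 5·4 = 4 - 20 = -16
k: 5·4 - 0·2 = 20 - 0 = 20
KL × KM = (-8, -16, 20)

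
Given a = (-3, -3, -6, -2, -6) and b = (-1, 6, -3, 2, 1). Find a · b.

a · b = (-3)·(-1) + (-3)·6 + (-6)·(-3) + (-2)·2 + (-6)·1 = 3 - 18 + 18 - 4 - 6 = -7

-7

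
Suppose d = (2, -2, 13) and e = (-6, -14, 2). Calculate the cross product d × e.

(178, -82, -40)

i: (-2)·2 - 13·(-14) = -4 - (-182) = 178
j: 13·(-6) - 2·2 = -78 - 4 = -82
k: 2·(-14) - (-2)·(-6) = -28 - 12 = -40
d × e = (178, -82, -40)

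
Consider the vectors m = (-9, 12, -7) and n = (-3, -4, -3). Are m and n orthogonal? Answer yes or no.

yes

m · n = (-9)·(-3) + 12·(-4) + (-7)·(-3) = 27 - 48 + 21 = 0
Zero, so the vectors are orthogonal.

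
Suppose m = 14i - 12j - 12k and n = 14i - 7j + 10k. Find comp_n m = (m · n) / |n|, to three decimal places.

8.614

m · n = 14·14 + (-12)·(-7) + (-12)·10 = 196 + 84 - 120 = 160
|n| = √(196 + 49 + 100) = √345 ≈ 18.5742
comp_n m = 160 / √345 ≈ 8.614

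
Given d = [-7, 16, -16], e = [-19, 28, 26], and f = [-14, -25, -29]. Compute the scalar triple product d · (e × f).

e × f:
i: 28·(-29) - 26·(-25) = -812 - (-650) = -162
j: 26·(-14) - (-19)·(-29) = -364 - 551 = -915
k: (-19)·(-25) - 28·(-14) = 475 - (-392) = 867
e × f = (-162, -915, 867)
d · (e × f) = (-7)·(-162) + 16·(-915) + (-16)·867 = 1134 - 14640 - 13872 = -27378

-27378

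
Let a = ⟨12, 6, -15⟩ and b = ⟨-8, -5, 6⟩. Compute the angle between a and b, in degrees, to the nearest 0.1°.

163.7

a · b = 12·(-8) + 6·(-5) + (-15)·6 = -96 - 30 - 90 = -216
|a|² = 144 + 36 + 225 = 405,  |a| = √405 ≈ 20.124612
|b|² = 64 + 25 + 36 = 125,  |b| = √125 ≈ 11.180340
cos θ = -216 / (20.124612 · 11.180340) ≈ -0.96000
θ = arccos(-0.96000) ≈ 163.7°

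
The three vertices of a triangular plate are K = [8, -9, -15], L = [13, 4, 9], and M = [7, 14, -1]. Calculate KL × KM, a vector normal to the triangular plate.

(-370, -94, 128)

KL = (5, 13, 24)
KM = (-1, 23, 14)
i: 13·14 - 24·23 = 182 - 552 = -370
j: 24·(-1) - 5·14 = -24 - 70 = -94
k: 5·23 - 13·(-1) = 115 - (-13) = 128
KL × KM = (-370, -94, 128)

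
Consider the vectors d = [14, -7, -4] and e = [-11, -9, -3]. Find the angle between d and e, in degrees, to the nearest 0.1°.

109.7

d · e = 14·(-11) + (-7)·(-9) + (-4)·(-3) = -154 + 63 + 12 = -79
|d|² = 196 + 49 + 16 = 261,  |d| = √261 ≈ 16.155494
|e|² = 121 + 81 + 9 = 211,  |e| = √211 ≈ 14.525839
cos θ = -79 / (16.155494 · 14.525839) ≈ -0.33664
θ = arccos(-0.33664) ≈ 109.7°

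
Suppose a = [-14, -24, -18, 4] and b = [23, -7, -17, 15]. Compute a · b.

212

a · b = (-14)·23 + (-24)·(-7) + (-18)·(-17) + 4·15 = -322 + 168 + 306 + 60 = 212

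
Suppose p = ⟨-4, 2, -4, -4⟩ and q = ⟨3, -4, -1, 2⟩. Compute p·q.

p · q = (-4)·3 + 2·(-4) + (-4)·(-1) + (-4)·2 = -12 - 8 + 4 - 8 = -24

-24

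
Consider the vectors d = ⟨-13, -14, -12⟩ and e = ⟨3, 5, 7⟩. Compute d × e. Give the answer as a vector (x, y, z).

i: (-14)·7 - (-12)·5 = -98 - (-60) = -38
j: (-12)·3 - (-13)·7 = -36 - (-91) = 55
k: (-13)·5 - (-14)·3 = -65 - (-42) = -23
d × e = (-38, 55, -23)

(-38, 55, -23)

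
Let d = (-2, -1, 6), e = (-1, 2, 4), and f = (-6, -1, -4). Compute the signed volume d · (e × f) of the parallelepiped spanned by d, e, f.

114

e × f:
i: 2·(-4) - 4·(-1) = -8 - (-4) = -4
j: 4·(-6) - (-1)·(-4) = -24 - 4 = -28
k: (-1)·(-1) - 2·(-6) = 1 - (-12) = 13
e × f = (-4, -28, 13)
d · (e × f) = (-2)·(-4) + (-1)·(-28) + 6·13 = 8 + 28 + 78 = 114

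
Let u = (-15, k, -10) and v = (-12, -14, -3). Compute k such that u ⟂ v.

15

u · v = (-15)·(-12) + k·(-14) + (-10)·(-3) = 210 - 14k
Set equal to 0: -14k = -210, so k = 15.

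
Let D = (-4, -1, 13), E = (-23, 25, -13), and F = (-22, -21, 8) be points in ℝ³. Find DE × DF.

(-650, 373, 848)

DE = (-19, 26, -26)
DF = (-18, -20, -5)
i: 26·(-5) - (-26)·(-20) = -130 - 520 = -650
j: (-26)·(-18) - (-19)·(-5) = 468 - 95 = 373
k: (-19)·(-20) - 26·(-18) = 380 - (-468) = 848
DE × DF = (-650, 373, 848)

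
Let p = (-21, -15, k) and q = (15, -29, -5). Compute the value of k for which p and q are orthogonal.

p · q = (-21)·15 + (-15)·(-29) + k·(-5) = 120 - 5k
Set equal to 0: -5k = -120, so k = 24.

24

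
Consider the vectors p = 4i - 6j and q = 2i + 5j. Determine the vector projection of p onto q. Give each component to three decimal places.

p · q = 4·2 + (-6)·5 = 8 - 30 = -22
|q|² = 4 + 25 = 29
proj_q p = (-22/29) · (2, 5) ≈ (-1.517, -3.793)

(-1.517, -3.793)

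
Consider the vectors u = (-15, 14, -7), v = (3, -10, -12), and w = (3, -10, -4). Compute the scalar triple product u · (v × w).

864

v × w:
i: (-10)·(-4) - (-12)·(-10) = 40 - 120 = -80
j: (-12)·3 - 3·(-4) = -36 - (-12) = -24
k: 3·(-10) - (-10)·3 = -30 - (-30) = 0
v × w = (-80, -24, 0)
u · (v × w) = (-15)·(-80) + 14·(-24) + (-7)·0 = 1200 - 336 + 0 = 864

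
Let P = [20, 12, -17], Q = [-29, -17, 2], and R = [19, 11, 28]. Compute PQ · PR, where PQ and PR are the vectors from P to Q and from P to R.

PQ = Q − P = (-49, -29, 19)
PR = R − P = (-1, -1, 45)
PQ · PR = (-49)·(-1) + (-29)·(-1) + 19·45 = 49 + 29 + 855 = 933

933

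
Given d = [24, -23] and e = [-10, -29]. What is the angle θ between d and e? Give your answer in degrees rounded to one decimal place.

65.2

d · e = 24·(-10) + (-23)·(-29) = -240 + 667 = 427
|d|² = 576 + 529 = 1105,  |d| = √1105 ≈ 33.241540
|e|² = 100 + 841 = 941,  |e| = √941 ≈ 30.675723
cos θ = 427 / (33.241540 · 30.675723) ≈ 0.41875
θ = arccos(0.41875) ≈ 65.2°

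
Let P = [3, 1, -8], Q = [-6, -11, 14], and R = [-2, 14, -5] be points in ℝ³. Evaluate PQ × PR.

(-322, -83, -177)

PQ = (-9, -12, 22)
PR = (-5, 13, 3)
i: (-12)·3 - 22·13 = -36 - 286 = -322
j: 22·(-5) - (-9)·3 = -110 - (-27) = -83
k: (-9)·13 - (-12)·(-5) = -117 - 60 = -177
PQ × PR = (-322, -83, -177)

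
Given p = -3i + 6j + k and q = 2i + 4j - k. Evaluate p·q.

p · q = (-3)·2 + 6·4 + 1·(-1) = -6 + 24 - 1 = 17

17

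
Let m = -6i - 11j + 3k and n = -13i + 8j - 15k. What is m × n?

(141, -129, -191)

i: (-11)·(-15) - 3·8 = 165 - 24 = 141
j: 3·(-13) - (-6)·(-15) = -39 - 90 = -129
k: (-6)·8 - (-11)·(-13) = -48 - 143 = -191
m × n = (141, -129, -191)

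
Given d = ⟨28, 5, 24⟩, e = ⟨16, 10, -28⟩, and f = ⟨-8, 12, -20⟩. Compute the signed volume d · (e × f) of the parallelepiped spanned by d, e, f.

13056

e × f:
i: 10·(-20) - (-28)·12 = -200 - (-336) = 136
j: (-28)·(-8) - 16·(-20) = 224 - (-320) = 544
k: 16·12 - 10·(-8) = 192 - (-80) = 272
e × f = (136, 544, 272)
d · (e × f) = 28·136 + 5·544 + 24·272 = 3808 + 2720 + 6528 = 13056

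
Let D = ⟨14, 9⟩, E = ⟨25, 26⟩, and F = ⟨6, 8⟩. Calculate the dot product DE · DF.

DE = E − D = (11, 17)
DF = F − D = (-8, -1)
DE · DF = 11·(-8) + 17·(-1) = -88 - 17 = -105

-105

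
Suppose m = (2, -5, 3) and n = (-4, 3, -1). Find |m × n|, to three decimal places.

17.664

i: (-5)·(-1) - 3·3 = 5 - 9 = -4
j: 3·(-4) - 2·(-1) = -12 - (-2) = -10
k: 2·3 - (-5)·(-4) = 6 - 20 = -14
m × n = (-4, -10, -14)
|m × n| = √((-4)² + (-10)² + (-14)²) = √312 ≈ 17.6635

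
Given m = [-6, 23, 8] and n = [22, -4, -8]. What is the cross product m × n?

(-152, 128, -482)

i: 23·(-8) - 8·(-4) = -184 - (-32) = -152
j: 8·22 - (-6)·(-8) = 176 - 48 = 128
k: (-6)·(-4) - 23·22 = 24 - 506 = -482
m × n = (-152, 128, -482)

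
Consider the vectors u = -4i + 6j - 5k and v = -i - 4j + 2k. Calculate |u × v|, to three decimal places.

26.777

i: 6·2 - (-5)·(-4) = 12 - 20 = -8
j: (-5)·(-1) - (-4)·2 = 5 - (-8) = 13
k: (-4)·(-4) - 6·(-1) = 16 - (-6) = 22
u × v = (-8, 13, 22)
|u × v| = √((-8)² + 13² + 22²) = √717 ≈ 26.7769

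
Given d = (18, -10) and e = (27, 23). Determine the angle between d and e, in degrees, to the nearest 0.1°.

69.5

d · e = 18·27 + (-10)·23 = 486 - 230 = 256
|d|² = 324 + 100 = 424,  |d| = √424 ≈ 20.591260
|e|² = 729 + 529 = 1258,  |e| = √1258 ≈ 35.468296
cos θ = 256 / (20.591260 · 35.468296) ≈ 0.35052
θ = arccos(0.35052) ≈ 69.5°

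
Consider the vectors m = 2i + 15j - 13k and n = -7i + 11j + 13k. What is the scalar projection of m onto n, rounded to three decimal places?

m · n = 2·(-7) + 15·11 + (-13)·13 = -14 + 165 - 169 = -18
|n| = √(49 + 121 + 169) = √339 ≈ 18.4120
comp_n m = -18 / √339 ≈ -0.978

-0.978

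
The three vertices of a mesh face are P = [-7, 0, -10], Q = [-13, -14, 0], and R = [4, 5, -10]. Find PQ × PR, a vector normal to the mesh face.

(-50, 110, 124)

PQ = (-6, -14, 10)
PR = (11, 5, 0)
i: (-14)·0 - 10·5 = 0 - 50 = -50
j: 10·11 - (-6)·0 = 110 - 0 = 110
k: (-6)·5 - (-14)·11 = -30 - (-154) = 124
PQ × PR = (-50, 110, 124)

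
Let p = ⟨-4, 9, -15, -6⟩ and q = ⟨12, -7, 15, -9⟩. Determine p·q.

-282

p · q = (-4)·12 + 9·(-7) + (-15)·15 + (-6)·(-9) = -48 - 63 - 225 + 54 = -282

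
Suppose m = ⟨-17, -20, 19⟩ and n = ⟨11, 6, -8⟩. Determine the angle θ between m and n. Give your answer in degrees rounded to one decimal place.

m · n = (-17)·11 + (-20)·6 + 19·(-8) = -187 - 120 - 152 = -459
|m|² = 289 + 400 + 361 = 1050,  |m| = √1050 ≈ 32.403703
|n|² = 121 + 36 + 64 = 221,  |n| = √221 ≈ 14.866069
cos θ = -459 / (32.403703 · 14.866069) ≈ -0.95284
θ = arccos(-0.95284) ≈ 162.3°

162.3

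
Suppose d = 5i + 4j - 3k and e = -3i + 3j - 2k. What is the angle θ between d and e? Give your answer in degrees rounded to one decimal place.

d · e = 5·(-3) + 4·3 + (-3)·(-2) = -15 + 12 + 6 = 3
|d|² = 25 + 16 + 9 = 50,  |d| = √50 ≈ 7.071068
|e|² = 9 + 9 + 4 = 22,  |e| = √22 ≈ 4.690416
cos θ = 3 / (7.071068 · 4.690416) ≈ 0.09045
θ = arccos(0.09045) ≈ 84.8°

84.8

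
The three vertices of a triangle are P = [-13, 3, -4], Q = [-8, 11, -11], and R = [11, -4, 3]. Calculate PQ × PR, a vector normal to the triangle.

(7, -203, -227)

PQ = (5, 8, -7)
PR = (24, -7, 7)
i: 8·7 - (-7)·(-7) = 56 - 49 = 7
j: (-7)·24 - 5·7 = -168 - 35 = -203
k: 5·(-7) - 8·24 = -35 - 192 = -227
PQ × PR = (7, -203, -227)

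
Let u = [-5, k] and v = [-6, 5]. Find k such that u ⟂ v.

-6

u · v = (-5)·(-6) + k·5 = 30 + 5k
Set equal to 0: 5k = -30, so k = -6.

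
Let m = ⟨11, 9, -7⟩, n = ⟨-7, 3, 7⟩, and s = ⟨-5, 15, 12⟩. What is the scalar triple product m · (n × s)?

312

n × s:
i: 3·12 - 7·15 = 36 - 105 = -69
j: 7·(-5) - (-7)·12 = -35 - (-84) = 49
k: (-7)·15 - 3·(-5) = -105 - (-15) = -90
n × s = (-69, 49, -90)
m · (n × s) = 11·(-69) + 9·49 + (-7)·(-90) = -759 + 441 + 630 = 312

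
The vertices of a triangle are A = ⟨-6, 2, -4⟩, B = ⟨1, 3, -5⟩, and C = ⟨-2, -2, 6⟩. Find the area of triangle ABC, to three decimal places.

40.423

AB = (7, 1, -1),  AC = (4, -4, 10)
i: 1·10 - (-1)·(-4) = 10 - 4 = 6
j: (-1)·4 - 7·10 = -4 - 70 = -74
k: 7·(-4) - 1·4 = -28 - 4 = -32
AB × AC = (6, -74, -32)
|AB × AC| = √6536 ≈ 80.8455
area = ½ · 80.8455 ≈ 40.423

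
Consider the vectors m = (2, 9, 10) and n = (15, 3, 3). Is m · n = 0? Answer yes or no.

no

m · n = 2·15 + 9·3 + 10·3 = 30 + 27 + 30 = 87
Nonzero, so the vectors are not orthogonal.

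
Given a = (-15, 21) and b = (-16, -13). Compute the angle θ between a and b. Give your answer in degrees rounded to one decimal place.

a · b = (-15)·(-16) + 21·(-13) = 240 - 273 = -33
|a|² = 225 + 441 = 666,  |a| = √666 ≈ 25.806976
|b|² = 256 + 169 = 425,  |b| = √425 ≈ 20.615528
cos θ = -33 / (25.806976 · 20.615528) ≈ -0.06203
θ = arccos(-0.06203) ≈ 93.6°

93.6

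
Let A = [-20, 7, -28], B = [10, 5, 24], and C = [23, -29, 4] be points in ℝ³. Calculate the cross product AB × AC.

AB = (30, -2, 52)
AC = (43, -36, 32)
i: (-2)·32 - 52·(-36) = -64 - (-1872) = 1808
j: 52·43 - 30·32 = 2236 - 960 = 1276
k: 30·(-36) - (-2)·43 = -1080 - (-86) = -994
AB × AC = (1808, 1276, -994)

(1808, 1276, -994)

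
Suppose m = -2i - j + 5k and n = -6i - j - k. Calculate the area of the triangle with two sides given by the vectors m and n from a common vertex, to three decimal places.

i: (-1)·(-1) - 5·(-1) = 1 - (-5) = 6
j: 5·(-6) - (-2)·(-1) = -30 - 2 = -32
k: (-2)·(-1) - (-1)·(-6) = 2 - 6 = -4
m × n = (6, -32, -4)
|m × n| = √(6² + (-32)² + (-4)²) = √1076 ≈ 32.8024
area = ½ · 32.8024 ≈ 16.401

16.401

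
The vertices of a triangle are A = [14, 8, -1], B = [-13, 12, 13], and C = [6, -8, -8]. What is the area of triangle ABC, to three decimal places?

293.391

AB = (-27, 4, 14),  AC = (-8, -16, -7)
i: 4·(-7) - 14·(-16) = -28 - (-224) = 196
j: 14·(-8) - (-27)·(-7) = -112 - 189 = -301
k: (-27)·(-16) - 4·(-8) = 432 - (-32) = 464
AB × AC = (196, -301, 464)
|AB × AC| = √344313 ≈ 586.7819
area = ½ · 586.7819 ≈ 293.391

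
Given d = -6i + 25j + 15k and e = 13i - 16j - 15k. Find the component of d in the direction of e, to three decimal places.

d · e = (-6)·13 + 25·(-16) + 15·(-15) = -78 - 400 - 225 = -703
|e| = √(169 + 256 + 225) = √650 ≈ 25.4951
comp_e d = -703 / √650 ≈ -27.574

-27.574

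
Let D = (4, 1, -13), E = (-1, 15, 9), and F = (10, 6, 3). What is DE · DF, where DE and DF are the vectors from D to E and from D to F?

392

DE = E − D = (-5, 14, 22)
DF = F − D = (6, 5, 16)
DE · DF = (-5)·6 + 14·5 + 22·16 = -30 + 70 + 352 = 392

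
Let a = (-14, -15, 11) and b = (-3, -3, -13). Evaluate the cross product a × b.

(228, -215, -3)

i: (-15)·(-13) - 11·(-3) = 195 - (-33) = 228
j: 11·(-3) - (-14)·(-13) = -33 - 182 = -215
k: (-14)·(-3) - (-15)·(-3) = 42 - 45 = -3
a × b = (228, -215, -3)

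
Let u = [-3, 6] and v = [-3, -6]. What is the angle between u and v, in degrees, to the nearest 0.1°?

u · v = (-3)·(-3) + 6·(-6) = 9 - 36 = -27
|u|² = 9 + 36 = 45,  |u| = √45 ≈ 6.708204
|v|² = 9 + 36 = 45,  |v| = √45 ≈ 6.708204
cos θ = -27 / (6.708204 · 6.708204) ≈ -0.60000
θ = arccos(-0.60000) ≈ 126.9°

126.9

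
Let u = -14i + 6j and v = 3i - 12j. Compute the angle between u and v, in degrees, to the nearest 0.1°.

u · v = (-14)·3 + 6·(-12) = -42 - 72 = -114
|u|² = 196 + 36 = 232,  |u| = √232 ≈ 15.231546
|v|² = 9 + 144 = 153,  |v| = √153 ≈ 12.369317
cos θ = -114 / (15.231546 · 12.369317) ≈ -0.60508
θ = arccos(-0.60508) ≈ 127.2°

127.2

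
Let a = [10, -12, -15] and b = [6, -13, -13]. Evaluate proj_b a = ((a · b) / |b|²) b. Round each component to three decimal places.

a · b = 10·6 + (-12)·(-13) + (-15)·(-13) = 60 + 156 + 195 = 411
|b|² = 36 + 169 + 169 = 374
proj_b a = (411/374) · (6, -13, -13) ≈ (6.594, -14.286, -14.286)

(6.594, -14.286, -14.286)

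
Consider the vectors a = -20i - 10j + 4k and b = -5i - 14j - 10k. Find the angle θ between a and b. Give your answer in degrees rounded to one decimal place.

60.6

a · b = (-20)·(-5) + (-10)·(-14) + 4·(-10) = 100 + 140 - 40 = 200
|a|² = 400 + 100 + 16 = 516,  |a| = √516 ≈ 22.715633
|b|² = 25 + 196 + 100 = 321,  |b| = √321 ≈ 17.916473
cos θ = 200 / (22.715633 · 17.916473) ≈ 0.49142
θ = arccos(0.49142) ≈ 60.6°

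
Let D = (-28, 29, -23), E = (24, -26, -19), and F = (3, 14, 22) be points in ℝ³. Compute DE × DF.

DE = (52, -55, 4)
DF = (31, -15, 45)
i: (-55)·45 - 4·(-15) = -2475 - (-60) = -2415
j: 4·31 - 52·45 = 124 - 2340 = -2216
k: 52·(-15) - (-55)·31 = -780 - (-1705) = 925
DE × DF = (-2415, -2216, 925)

(-2415, -2216, 925)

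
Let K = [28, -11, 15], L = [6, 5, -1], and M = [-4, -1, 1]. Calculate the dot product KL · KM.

KL = L − K = (-22, 16, -16)
KM = M − K = (-32, 10, -14)
KL · KM = (-22)·(-32) + 16·10 + (-16)·(-14) = 704 + 160 + 224 = 1088

1088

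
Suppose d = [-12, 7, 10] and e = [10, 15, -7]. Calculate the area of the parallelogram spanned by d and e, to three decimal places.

319.933

i: 7·(-7) - 10·15 = -49 - 150 = -199
j: 10·10 - (-12)·(-7) = 100 - 84 = 16
k: (-12)·15 - 7·10 = -180 - 70 = -250
d × e = (-199, 16, -250)
|d × e| = √((-199)² + 16² + (-250)²) = √102357 ≈ 319.9328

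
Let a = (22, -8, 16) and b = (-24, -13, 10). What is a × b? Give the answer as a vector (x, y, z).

(128, -604, -478)

i: (-8)·10 - 16·(-13) = -80 - (-208) = 128
j: 16·(-24) - 22·10 = -384 - 220 = -604
k: 22·(-13) - (-8)·(-24) = -286 - 192 = -478
a × b = (128, -604, -478)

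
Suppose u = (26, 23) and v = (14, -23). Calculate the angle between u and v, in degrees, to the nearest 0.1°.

u · v = 26·14 + 23·(-23) = 364 - 529 = -165
|u|² = 676 + 529 = 1205,  |u| = √1205 ≈ 34.713110
|v|² = 196 + 529 = 725,  |v| = √725 ≈ 26.925824
cos θ = -165 / (34.713110 · 26.925824) ≈ -0.17653
θ = arccos(-0.17653) ≈ 100.2°

100.2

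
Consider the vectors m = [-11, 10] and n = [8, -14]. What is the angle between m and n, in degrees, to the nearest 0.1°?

m · n = (-11)·8 + 10·(-14) = -88 - 140 = -228
|m|² = 121 + 100 = 221,  |m| = √221 ≈ 14.866069
|n|² = 64 + 196 = 260,  |n| = √260 ≈ 16.124515
cos θ = -228 / (14.866069 · 16.124515) ≈ -0.95116
θ = arccos(-0.95116) ≈ 162.0°

162.0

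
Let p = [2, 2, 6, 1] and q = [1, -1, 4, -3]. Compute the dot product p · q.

p · q = 2·1 + 2·(-1) + 6·4 + 1·(-3) = 2 - 2 + 24 - 3 = 21

21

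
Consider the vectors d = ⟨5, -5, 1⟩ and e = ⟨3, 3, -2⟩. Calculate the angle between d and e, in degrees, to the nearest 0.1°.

d · e = 5·3 + (-5)·3 + 1·(-2) = 15 - 15 - 2 = -2
|d|² = 25 + 25 + 1 = 51,  |d| = √51 ≈ 7.141428
|e|² = 9 + 9 + 4 = 22,  |e| = √22 ≈ 4.690416
cos θ = -2 / (7.141428 · 4.690416) ≈ -0.05971
θ = arccos(-0.05971) ≈ 93.4°

93.4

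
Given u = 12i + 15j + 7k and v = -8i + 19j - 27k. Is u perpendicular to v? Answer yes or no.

u · v = 12·(-8) + 15·19 + 7·(-27) = -96 + 285 - 189 = 0
Zero, so the vectors are orthogonal.

yes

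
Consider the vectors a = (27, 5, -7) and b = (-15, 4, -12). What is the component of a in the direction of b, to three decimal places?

a · b = 27·(-15) + 5·4 + (-7)·(-12) = -405 + 20 + 84 = -301
|b| = √(225 + 16 + 144) = √385 ≈ 19.6214
comp_b a = -301 / √385 ≈ -15.340

-15.340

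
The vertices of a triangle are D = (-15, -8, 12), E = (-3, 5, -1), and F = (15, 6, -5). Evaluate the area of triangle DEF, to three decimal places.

DE = (12, 13, -13),  DF = (30, 14, -17)
i: 13·(-17) - (-13)·14 = -221 - (-182) = -39
j: (-13)·30 - 12·(-17) = -390 - (-204) = -186
k: 12·14 - 13·30 = 168 - 390 = -222
DE × DF = (-39, -186, -222)
|DE × DF| = √85401 ≈ 292.2345
area = ½ · 292.2345 ≈ 146.117

146.117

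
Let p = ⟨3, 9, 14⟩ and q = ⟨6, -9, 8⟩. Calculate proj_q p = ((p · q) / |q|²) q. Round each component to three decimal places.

(1.624, -2.436, 2.166)

p · q = 3·6 + 9·(-9) + 14·8 = 18 - 81 + 112 = 49
|q|² = 36 + 81 + 64 = 181
proj_q p = (49/181) · (6, -9, 8) ≈ (1.624, -2.436, 2.166)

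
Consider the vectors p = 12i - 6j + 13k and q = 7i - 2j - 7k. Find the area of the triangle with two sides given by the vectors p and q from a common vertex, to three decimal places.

94.304

i: (-6)·(-7) - 13·(-2) = 42 - (-26) = 68
j: 13·7 - 12·(-7) = 91 - (-84) = 175
k: 12·(-2) - (-6)·7 = -24 - (-42) = 18
p × q = (68, 175, 18)
|p × q| = √(68² + 175² + 18²) = √35573 ≈ 188.6081
area = ½ · 188.6081 ≈ 94.304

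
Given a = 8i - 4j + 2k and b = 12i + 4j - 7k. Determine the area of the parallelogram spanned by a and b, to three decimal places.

i: (-4)·(-7) - 2·4 = 28 - 8 = 20
j: 2·12 - 8·(-7) = 24 - (-56) = 80
k: 8·4 - (-4)·12 = 32 - (-48) = 80
a × b = (20, 80, 80)
|a × b| = √(20² + 80² + 80²) = √13200 ≈ 114.8913

114.891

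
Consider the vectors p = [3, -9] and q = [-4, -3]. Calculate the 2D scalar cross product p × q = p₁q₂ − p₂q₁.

-45

3·(-3) - (-9)·(-4) = -9 - 36 = -45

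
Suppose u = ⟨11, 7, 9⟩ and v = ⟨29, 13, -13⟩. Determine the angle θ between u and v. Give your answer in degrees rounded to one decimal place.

57.4

u · v = 11·29 + 7·13 + 9·(-13) = 319 + 91 - 117 = 293
|u|² = 121 + 49 + 81 = 251,  |u| = √251 ≈ 15.842980
|v|² = 841 + 169 + 169 = 1179,  |v| = √1179 ≈ 34.336569
cos θ = 293 / (15.842980 · 34.336569) ≈ 0.53861
θ = arccos(0.53861) ≈ 57.4°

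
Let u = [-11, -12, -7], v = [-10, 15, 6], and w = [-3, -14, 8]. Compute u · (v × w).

-4283

v × w:
i: 15·8 - 6·(-14) = 120 - (-84) = 204
j: 6·(-3) - (-10)·8 = -18 - (-80) = 62
k: (-10)·(-14) - 15·(-3) = 140 - (-45) = 185
v × w = (204, 62, 185)
u · (v × w) = (-11)·204 + (-12)·62 + (-7)·185 = -2244 - 744 - 1295 = -4283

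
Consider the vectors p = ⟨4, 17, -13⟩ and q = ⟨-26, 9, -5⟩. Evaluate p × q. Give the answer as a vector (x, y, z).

i: 17·(-5) - (-13)·9 = -85 - (-117) = 32
j: (-13)·(-26) - 4·(-5) = 338 - (-20) = 358
k: 4·9 - 17·(-26) = 36 - (-442) = 478
p × q = (32, 358, 478)

(32, 358, 478)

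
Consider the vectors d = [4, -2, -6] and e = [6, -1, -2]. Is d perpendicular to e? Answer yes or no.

no

d · e = 4·6 + (-2)·(-1) + (-6)·(-2) = 24 + 2 + 12 = 38
Nonzero, so the vectors are not orthogonal.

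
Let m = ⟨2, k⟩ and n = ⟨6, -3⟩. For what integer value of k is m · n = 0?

m · n = 2·6 + k·(-3) = 12 - 3k
Set equal to 0: -3k = -12, so k = 4.

4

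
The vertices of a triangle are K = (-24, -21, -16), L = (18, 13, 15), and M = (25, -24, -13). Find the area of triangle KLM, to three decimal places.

1139.050

KL = (42, 34, 31),  KM = (49, -3, 3)
i: 34·3 - 31·(-3) = 102 - (-93) = 195
j: 31·49 - 42·3 = 1519 - 126 = 1393
k: 42·(-3) - 34·49 = -126 - 1666 = -1792
KL × KM = (195, 1393, -1792)
|KL × KM| = √5189738 ≈ 2278.0996
area = ½ · 2278.0996 ≈ 1139.050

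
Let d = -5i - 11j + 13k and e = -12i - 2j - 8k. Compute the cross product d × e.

i: (-11)·(-8) - 13·(-2) = 88 - (-26) = 114
j: 13·(-12) - (-5)·(-8) = -156 - 40 = -196
k: (-5)·(-2) - (-11)·(-12) = 10 - 132 = -122
d × e = (114, -196, -122)

(114, -196, -122)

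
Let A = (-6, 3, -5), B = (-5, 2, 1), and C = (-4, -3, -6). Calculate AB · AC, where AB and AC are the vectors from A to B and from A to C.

2

AB = B − A = (1, -1, 6)
AC = C − A = (2, -6, -1)
AB · AC = 1·2 + (-1)·(-6) + 6·(-1) = 2 + 6 - 6 = 2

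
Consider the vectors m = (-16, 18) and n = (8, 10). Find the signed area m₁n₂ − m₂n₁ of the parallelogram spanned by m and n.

-304

(-16)·10 - 18·8 = -160 - 144 = -304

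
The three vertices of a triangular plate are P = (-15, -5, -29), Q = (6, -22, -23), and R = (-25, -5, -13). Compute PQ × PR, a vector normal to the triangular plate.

(-272, -396, -170)

PQ = (21, -17, 6)
PR = (-10, 0, 16)
i: (-17)·16 - 6·0 = -272 - 0 = -272
j: 6·(-10) - 21·16 = -60 - 336 = -396
k: 21·0 - (-17)·(-10) = 0 - 170 = -170
PQ × PR = (-272, -396, -170)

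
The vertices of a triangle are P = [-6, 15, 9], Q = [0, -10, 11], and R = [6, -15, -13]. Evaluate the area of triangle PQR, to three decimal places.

PQ = (6, -25, 2),  PR = (12, -30, -22)
i: (-25)·(-22) - 2·(-30) = 550 - (-60) = 610
j: 2·12 - 6·(-22) = 24 - (-132) = 156
k: 6·(-30) - (-25)·12 = -180 - (-300) = 120
PQ × PR = (610, 156, 120)
|PQ × PR| = √410836 ≈ 640.9649
area = ½ · 640.9649 ≈ 320.482

320.482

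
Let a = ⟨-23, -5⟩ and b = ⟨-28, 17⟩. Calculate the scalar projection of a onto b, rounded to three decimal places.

a · b = (-23)·(-28) + (-5)·17 = 644 - 85 = 559
|b| = √(784 + 289) = √1073 ≈ 32.7567
comp_b a = 559 / √1073 ≈ 17.065

17.065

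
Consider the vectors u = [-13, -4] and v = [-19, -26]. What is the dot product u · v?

u · v = (-13)·(-19) + (-4)·(-26) = 247 + 104 = 351

351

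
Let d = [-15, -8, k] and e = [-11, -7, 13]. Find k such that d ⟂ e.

d · e = (-15)·(-11) + (-8)·(-7) + k·13 = 221 + 13k
Set equal to 0: 13k = -221, so k = -17.

-17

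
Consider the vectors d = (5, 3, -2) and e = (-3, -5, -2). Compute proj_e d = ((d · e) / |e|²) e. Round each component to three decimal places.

d · e = 5·(-3) + 3·(-5) + (-2)·(-2) = -15 - 15 + 4 = -26
|e|² = 9 + 25 + 4 = 38
proj_e d = (-26/38) · (-3, -5, -2) ≈ (2.053, 3.421, 1.368)

(2.053, 3.421, 1.368)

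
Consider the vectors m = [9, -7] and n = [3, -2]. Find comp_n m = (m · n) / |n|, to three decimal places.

m · n = 9·3 + (-7)·(-2) = 27 + 14 = 41
|n| = √(9 + 4) = √13 ≈ 3.6056
comp_n m = 41 / √13 ≈ 11.371

11.371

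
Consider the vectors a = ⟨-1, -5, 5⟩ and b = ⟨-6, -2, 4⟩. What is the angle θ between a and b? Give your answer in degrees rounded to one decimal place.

47.7

a · b = (-1)·(-6) + (-5)·(-2) + 5·4 = 6 + 10 + 20 = 36
|a|² = 1 + 25 + 25 = 51,  |a| = √51 ≈ 7.141428
|b|² = 36 + 4 + 16 = 56,  |b| = √56 ≈ 7.483315
cos θ = 36 / (7.141428 · 7.483315) ≈ 0.67363
θ = arccos(0.67363) ≈ 47.7°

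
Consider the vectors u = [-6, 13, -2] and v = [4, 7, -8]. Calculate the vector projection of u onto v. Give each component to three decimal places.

u · v = (-6)·4 + 13·7 + (-2)·(-8) = -24 + 91 + 16 = 83
|v|² = 16 + 49 + 64 = 129
proj_v u = (83/129) · (4, 7, -8) ≈ (2.574, 4.504, -5.147)

(2.574, 4.504, -5.147)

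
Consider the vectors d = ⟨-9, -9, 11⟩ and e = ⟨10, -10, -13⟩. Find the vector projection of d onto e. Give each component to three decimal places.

d · e = (-9)·10 + (-9)·(-10) + 11·(-13) = -90 + 90 - 143 = -143
|e|² = 100 + 100 + 169 = 369
proj_e d = (-143/369) · (10, -10, -13) ≈ (-3.875, 3.875, 5.038)

(-3.875, 3.875, 5.038)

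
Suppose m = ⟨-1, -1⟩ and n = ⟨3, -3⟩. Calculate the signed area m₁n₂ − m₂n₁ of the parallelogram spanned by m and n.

(-1)·(-3) - (-1)·3 = 3 - (-3) = 6

6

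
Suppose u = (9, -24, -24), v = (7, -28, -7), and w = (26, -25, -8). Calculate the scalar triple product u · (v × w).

v × w:
i: (-28)·(-8) - (-7)·(-25) = 224 - 175 = 49
j: (-7)·26 - 7·(-8) = -182 - (-56) = -126
k: 7·(-25) - (-28)·26 = -175 - (-728) = 553
v × w = (49, -126, 553)
u · (v × w) = 9·49 + (-24)·(-126) + (-24)·553 = 441 + 3024 - 13272 = -9807

-9807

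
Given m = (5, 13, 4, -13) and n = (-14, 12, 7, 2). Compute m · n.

88

m · n = 5·(-14) + 13·12 + 4·7 + (-13)·2 = -70 + 156 + 28 - 26 = 88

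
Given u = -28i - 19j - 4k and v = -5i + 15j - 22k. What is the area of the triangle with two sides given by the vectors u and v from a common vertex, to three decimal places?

i: (-19)·(-22) - (-4)·15 = 418 - (-60) = 478
j: (-4)·(-5) - (-28)·(-22) = 20 - 616 = -596
k: (-28)·15 - (-19)·(-5) = -420 - 95 = -515
u × v = (478, -596, -515)
|u × v| = √(478² + (-596)² + (-515)²) = √848925 ≈ 921.3713
area = ½ · 921.3713 ≈ 460.686

460.686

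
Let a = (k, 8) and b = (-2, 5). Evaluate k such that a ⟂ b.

a · b = k·(-2) + 8·5 = 40 - 2k
Set equal to 0: -2k = -40, so k = 20.

20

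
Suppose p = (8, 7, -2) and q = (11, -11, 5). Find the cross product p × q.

i: 7·5 - (-2)·(-11) = 35 - 22 = 13
j: (-2)·11 - 8·5 = -22 - 40 = -62
k: 8·(-11) - 7·11 = -88 - 77 = -165
p × q = (13, -62, -165)

(13, -62, -165)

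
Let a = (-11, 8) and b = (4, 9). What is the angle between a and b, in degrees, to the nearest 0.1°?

77.9

a · b = (-11)·4 + 8·9 = -44 + 72 = 28
|a|² = 121 + 64 = 185,  |a| = √185 ≈ 13.601471
|b|² = 16 + 81 = 97,  |b| = √97 ≈ 9.848858
cos θ = 28 / (13.601471 · 9.848858) ≈ 0.20902
θ = arccos(0.20902) ≈ 77.9°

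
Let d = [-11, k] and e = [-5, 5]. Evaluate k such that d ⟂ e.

-11

d · e = (-11)·(-5) + k·5 = 55 + 5k
Set equal to 0: 5k = -55, so k = -11.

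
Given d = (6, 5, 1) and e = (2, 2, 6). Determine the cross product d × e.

i: 5·6 - 1·2 = 30 - 2 = 28
j: 1·2 - 6·6 = 2 - 36 = -34
k: 6·2 - 5·2 = 12 - 10 = 2
d × e = (28, -34, 2)

(28, -34, 2)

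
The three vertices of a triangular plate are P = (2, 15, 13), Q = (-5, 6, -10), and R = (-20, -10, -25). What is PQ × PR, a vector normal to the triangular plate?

(-233, 240, -23)

PQ = (-7, -9, -23)
PR = (-22, -25, -38)
i: (-9)·(-38) - (-23)·(-25) = 342 - 575 = -233
j: (-23)·(-22) - (-7)·(-38) = 506 - 266 = 240
k: (-7)·(-25) - (-9)·(-22) = 175 - 198 = -23
PQ × PR = (-233, 240, -23)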